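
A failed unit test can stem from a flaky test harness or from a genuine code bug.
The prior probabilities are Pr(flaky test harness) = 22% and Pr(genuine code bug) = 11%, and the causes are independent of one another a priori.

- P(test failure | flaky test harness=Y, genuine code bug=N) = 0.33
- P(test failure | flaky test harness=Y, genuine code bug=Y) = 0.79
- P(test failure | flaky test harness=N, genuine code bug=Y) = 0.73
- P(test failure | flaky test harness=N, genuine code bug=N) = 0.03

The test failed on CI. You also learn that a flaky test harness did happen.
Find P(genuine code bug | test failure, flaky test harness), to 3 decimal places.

P(genuine code bug | test failure, flaky test harness) ≈ 0.228

Sum P(test failure|·) weighted by the priors over both values of genuine code bug:
  P(test failure | flaky test harness) = 0.33*0.89 + 0.79*0.11
        = 0.293700 + 0.086900 = 0.380600
Keeping only the genuine code bug-present terms gives 0.086900, so
  P(genuine code bug | test failure, flaky test harness) = 0.086900 / 0.380600 ≈ 0.228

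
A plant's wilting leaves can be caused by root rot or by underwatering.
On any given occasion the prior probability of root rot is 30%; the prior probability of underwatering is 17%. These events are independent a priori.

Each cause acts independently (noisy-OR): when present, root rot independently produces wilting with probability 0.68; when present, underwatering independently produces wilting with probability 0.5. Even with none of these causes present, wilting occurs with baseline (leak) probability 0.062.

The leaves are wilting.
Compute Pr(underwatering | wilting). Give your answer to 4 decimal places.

Under noisy-OR, P(wilting | causes) = 1 − (1−0.062)·∏(1−qᵢ) over the active causes.
For the numerator, keep only underwatering=true terms: 0.063189 + 0.043346 = 0.106535
Denominator P(wilting): 0.062×0.7×0.83 + 0.531×0.7×0.17 + 0.69984×0.3×0.83 + 0.84992×0.3×0.17 = 0.316817
Posterior = 0.106535 / 0.316817 ≈ 0.3363

Pr(underwatering | wilting) ≈ 0.3363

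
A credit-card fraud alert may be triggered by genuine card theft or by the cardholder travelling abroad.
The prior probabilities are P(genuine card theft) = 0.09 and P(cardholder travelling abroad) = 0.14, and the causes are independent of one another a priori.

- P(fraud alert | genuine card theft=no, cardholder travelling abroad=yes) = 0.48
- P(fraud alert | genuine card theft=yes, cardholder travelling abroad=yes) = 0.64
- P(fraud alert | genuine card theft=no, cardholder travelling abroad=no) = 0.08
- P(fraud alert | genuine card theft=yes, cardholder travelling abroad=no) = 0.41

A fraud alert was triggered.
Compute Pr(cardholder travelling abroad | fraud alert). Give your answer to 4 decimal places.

Enumerate the 4 (genuine card theft, cardholder travelling abroad) configurations and weight by the priors:
  P(fraud alert) = 0.08·0.91·0.86 + 0.48·0.91·0.14 + 0.41·0.09·0.86 + 0.64·0.09·0.14
        = 0.062608 + 0.061152 + 0.031734 + 0.008064 = 0.163558
Keeping only the cardholder travelling abroad-present terms gives 0.069216, so
  P(cardholder travelling abroad | fraud alert) = 0.069216 / 0.163558 ≈ 0.4232

Pr(cardholder travelling abroad | fraud alert) ≈ 0.4232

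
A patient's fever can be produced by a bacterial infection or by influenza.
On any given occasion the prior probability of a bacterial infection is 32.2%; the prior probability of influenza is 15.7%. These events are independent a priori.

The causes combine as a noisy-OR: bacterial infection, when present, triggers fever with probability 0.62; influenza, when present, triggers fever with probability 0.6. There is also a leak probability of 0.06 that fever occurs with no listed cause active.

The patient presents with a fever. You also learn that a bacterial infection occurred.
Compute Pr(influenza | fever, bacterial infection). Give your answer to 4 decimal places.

Under noisy-OR, P(fever | causes) = 1 − (1−0.06)·∏(1−qᵢ) over the active causes.
P(fever | bacterial infection) = 0.6428×0.843 + 0.85712×0.157 = 0.541880 + 0.134568 = 0.676448
The influenza-present share is 0.85712×0.157 = 0.134568.
P(influenza | fever, bacterial infection) = 0.134568 / 0.676448 ≈ 0.1989

Pr(influenza | fever, bacterial infection) ≈ 0.1989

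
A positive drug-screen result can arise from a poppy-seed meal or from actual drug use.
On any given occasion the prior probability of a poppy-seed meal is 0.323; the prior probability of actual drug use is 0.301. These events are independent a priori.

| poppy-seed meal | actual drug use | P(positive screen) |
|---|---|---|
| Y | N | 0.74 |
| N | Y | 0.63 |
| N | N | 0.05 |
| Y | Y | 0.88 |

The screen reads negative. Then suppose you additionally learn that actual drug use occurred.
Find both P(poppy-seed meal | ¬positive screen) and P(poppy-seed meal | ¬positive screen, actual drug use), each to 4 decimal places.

P(poppy-seed meal | ¬positive screen) ≈ 0.1182; P(poppy-seed meal | ¬positive screen, actual drug use) ≈ 0.1340

Numerator (weight on configurations with poppy-seed meal): 0.058702 + 0.011667 = 0.070369
Normalizer over all consistent configurations: 0.95×0.677×0.699 + 0.37×0.677×0.301 + 0.26×0.323×0.699 + 0.12×0.323×0.301 = 0.595328
Posterior = 0.070369 / 0.595328 ≈ 0.1182

Now also conditioning on actual drug use=true:
By total probability over both values of poppy-seed meal:
  P(¬positive screen | actual drug use) = 0.37*0.677 + 0.12*0.323
        = 0.250490 + 0.038760 = 0.289250
Keeping only the poppy-seed meal-present terms gives 0.038760, so
  P(poppy-seed meal | ¬positive screen, actual drug use) = 0.038760 / 0.289250 ≈ 0.1340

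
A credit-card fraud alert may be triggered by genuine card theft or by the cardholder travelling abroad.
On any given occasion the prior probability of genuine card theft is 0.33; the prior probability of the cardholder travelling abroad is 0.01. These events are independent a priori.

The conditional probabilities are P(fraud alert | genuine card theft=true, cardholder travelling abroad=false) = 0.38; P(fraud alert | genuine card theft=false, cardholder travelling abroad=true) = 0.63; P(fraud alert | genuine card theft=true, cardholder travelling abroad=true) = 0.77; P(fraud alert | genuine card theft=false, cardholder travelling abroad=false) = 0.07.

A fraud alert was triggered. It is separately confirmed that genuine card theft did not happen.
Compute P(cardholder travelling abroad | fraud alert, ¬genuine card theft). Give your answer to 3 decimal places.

P(cardholder travelling abroad | fraud alert, ¬genuine card theft) ≈ 0.083

Weight on cardholder travelling abroad=true, given the evidence: 0.63×0.01 = 0.006300
Normalizer over all consistent configurations: 0.07×0.99 + 0.63×0.01 = 0.075600
P(cardholder travelling abroad | fraud alert, ¬genuine card theft) = 0.006300/0.075600 ≈ 0.083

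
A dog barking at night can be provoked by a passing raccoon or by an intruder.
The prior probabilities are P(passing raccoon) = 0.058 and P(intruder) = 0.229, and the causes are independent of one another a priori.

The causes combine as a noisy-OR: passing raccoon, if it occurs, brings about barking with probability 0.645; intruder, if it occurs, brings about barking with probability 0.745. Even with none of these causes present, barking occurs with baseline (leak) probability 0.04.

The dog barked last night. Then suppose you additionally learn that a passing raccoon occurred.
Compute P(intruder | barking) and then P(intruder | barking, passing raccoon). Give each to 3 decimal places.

Under noisy-OR, P(barking | causes) = 1 − (1−0.04)·∏(1−qᵢ) over the active causes.
P(barking) = 0.04·0.942·0.771 + 0.7552·0.942·0.229 + 0.6592·0.058·0.771 + 0.913096·0.058·0.229 = 0.029051 + 0.162910 + 0.029478 + 0.012128 = 0.233567
Of this, 0.175038 comes from 0.162910 + 0.012128 (the intruder=true cases).
P(intruder | barking) = 0.175038 / 0.233567 ≈ 0.749

Now condition on the additional information:
Weight on intruder=true, given the evidence: 0.913096×0.229 = 0.209099
Denominator P(barking | passing raccoon): 0.6592×0.771 + 0.913096×0.229 = 0.717342
P(intruder | barking, passing raccoon) = 0.209099/0.717342 ≈ 0.291
The drop from 0.749 to 0.291 is the explaining-away (discounting) effect.

P(intruder | barking) ≈ 0.749; P(intruder | barking, passing raccoon) ≈ 0.291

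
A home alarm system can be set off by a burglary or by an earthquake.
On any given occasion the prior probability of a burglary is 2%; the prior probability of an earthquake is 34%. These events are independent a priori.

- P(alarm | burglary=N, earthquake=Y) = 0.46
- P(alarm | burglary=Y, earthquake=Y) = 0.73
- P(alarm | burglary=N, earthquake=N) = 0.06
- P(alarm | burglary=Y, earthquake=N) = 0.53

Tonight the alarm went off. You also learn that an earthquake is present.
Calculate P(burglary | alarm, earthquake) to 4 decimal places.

P(alarm | earthquake) = 0.46*0.98 + 0.73*0.02 = 0.450800 + 0.014600 = 0.465400
Restricting to configurations with burglary present: 0.73*0.02 = 0.014600.
P(burglary | alarm, earthquake) = 0.014600 / 0.465400 ≈ 0.0314

P(burglary | alarm, earthquake) ≈ 0.0314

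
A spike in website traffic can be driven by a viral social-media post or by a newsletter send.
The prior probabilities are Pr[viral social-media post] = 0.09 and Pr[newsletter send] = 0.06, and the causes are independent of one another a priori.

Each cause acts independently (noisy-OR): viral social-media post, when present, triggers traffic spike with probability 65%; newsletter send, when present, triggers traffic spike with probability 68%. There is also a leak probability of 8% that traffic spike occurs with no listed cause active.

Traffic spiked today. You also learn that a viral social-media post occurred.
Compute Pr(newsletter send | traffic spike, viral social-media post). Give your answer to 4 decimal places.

Under noisy-OR, P(traffic spike | causes) = 1 − (1−0.08)·∏(1−qᵢ) over the active causes.
P(traffic spike | viral social-media post) = 0.678·0.94 + 0.89696·0.06 = 0.637320 + 0.053818 = 0.691138
Restricting to configurations with newsletter send present: 0.89696·0.06 = 0.053818.
P(newsletter send | traffic spike, viral social-media post) = 0.053818 / 0.691138 ≈ 0.0779

Pr(newsletter send | traffic spike, viral social-media post) ≈ 0.0779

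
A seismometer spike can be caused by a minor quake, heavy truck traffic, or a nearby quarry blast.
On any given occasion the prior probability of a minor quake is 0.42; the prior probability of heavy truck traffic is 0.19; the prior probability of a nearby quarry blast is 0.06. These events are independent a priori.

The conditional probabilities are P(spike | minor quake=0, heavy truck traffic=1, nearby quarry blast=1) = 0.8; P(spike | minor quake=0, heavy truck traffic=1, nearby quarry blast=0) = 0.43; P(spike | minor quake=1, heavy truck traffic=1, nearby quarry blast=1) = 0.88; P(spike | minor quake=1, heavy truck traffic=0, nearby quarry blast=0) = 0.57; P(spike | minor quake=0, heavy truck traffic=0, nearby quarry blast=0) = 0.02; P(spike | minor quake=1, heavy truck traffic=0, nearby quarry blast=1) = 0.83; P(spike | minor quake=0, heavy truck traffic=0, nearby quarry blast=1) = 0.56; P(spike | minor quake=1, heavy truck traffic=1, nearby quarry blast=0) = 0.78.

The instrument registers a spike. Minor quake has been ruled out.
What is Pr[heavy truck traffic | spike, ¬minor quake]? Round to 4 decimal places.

By total probability over the 4 (heavy truck traffic, nearby quarry blast) configurations:
  P(spike | ¬minor quake) = 0.02×0.81×0.94 + 0.56×0.81×0.06 + 0.43×0.19×0.94 + 0.8×0.19×0.06
        = 0.015228 + 0.027216 + 0.076798 + 0.009120 = 0.128362
The terms with heavy truck traffic present sum to 0.085918, so
  P(heavy truck traffic | spike, ¬minor quake) = 0.085918 / 0.128362 ≈ 0.6693

Pr[heavy truck traffic | spike, ¬minor quake] ≈ 0.6693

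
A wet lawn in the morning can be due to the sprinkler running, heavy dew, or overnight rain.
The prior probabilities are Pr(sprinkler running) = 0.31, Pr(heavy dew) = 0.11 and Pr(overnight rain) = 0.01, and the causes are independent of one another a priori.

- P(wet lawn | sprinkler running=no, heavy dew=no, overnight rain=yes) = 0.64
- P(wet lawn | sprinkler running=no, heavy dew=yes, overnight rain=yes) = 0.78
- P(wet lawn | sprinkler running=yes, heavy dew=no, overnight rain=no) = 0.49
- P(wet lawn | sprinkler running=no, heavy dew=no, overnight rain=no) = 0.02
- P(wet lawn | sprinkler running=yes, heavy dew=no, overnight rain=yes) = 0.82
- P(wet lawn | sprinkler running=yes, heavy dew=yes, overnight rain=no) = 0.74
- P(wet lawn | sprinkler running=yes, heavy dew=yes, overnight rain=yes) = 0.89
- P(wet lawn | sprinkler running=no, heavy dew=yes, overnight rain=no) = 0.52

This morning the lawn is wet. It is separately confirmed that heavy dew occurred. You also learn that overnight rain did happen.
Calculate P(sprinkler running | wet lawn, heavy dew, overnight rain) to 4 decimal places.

P(sprinkler running | wet lawn, heavy dew, overnight rain) ≈ 0.3389

P(wet lawn | heavy dew, overnight rain) = 0.78·0.69 + 0.89·0.31 = 0.538200 + 0.275900 = 0.814100
The sprinkler running-present share is 0.89·0.31 = 0.275900.
Hence the posterior is 0.275900/0.814100 ≈ 0.3389.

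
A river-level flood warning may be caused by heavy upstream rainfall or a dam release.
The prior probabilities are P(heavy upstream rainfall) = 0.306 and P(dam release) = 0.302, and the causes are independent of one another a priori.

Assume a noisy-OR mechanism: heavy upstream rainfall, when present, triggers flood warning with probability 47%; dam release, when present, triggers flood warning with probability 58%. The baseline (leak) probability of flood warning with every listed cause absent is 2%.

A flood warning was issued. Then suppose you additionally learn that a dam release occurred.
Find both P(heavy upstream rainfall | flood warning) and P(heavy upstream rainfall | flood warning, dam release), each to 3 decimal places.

P(heavy upstream rainfall | flood warning) ≈ 0.568; P(heavy upstream rainfall | flood warning, dam release) ≈ 0.369

Under noisy-OR, P(flood warning | causes) = 1 − (1−0.02)·∏(1−qᵢ) over the active causes.
Sum P(flood warning|·) weighted by the priors over the 4 (heavy upstream rainfall, dam release) configurations:
  P(flood warning) = 0.02×0.694×0.698 + 0.5884×0.694×0.302 + 0.4806×0.306×0.698 + 0.781852×0.306×0.302
        = 0.009688 + 0.123322 + 0.102650 + 0.072253 = 0.307913
The terms with heavy upstream rainfall present sum to 0.174903, so
  P(heavy upstream rainfall | flood warning) = 0.174903 / 0.307913 ≈ 0.568

Now also conditioning on dam release=true:
P(flood warning | dam release) = 0.5884×0.694 + 0.781852×0.306 = 0.408350 + 0.239247 = 0.647597
Restricting to configurations with heavy upstream rainfall present: 0.781852×0.306 = 0.239247.
So P(heavy upstream rainfall | flood warning, dam release) = 0.239247/0.647597 ≈ 0.369.
This is intercausal reasoning (explaining away): once dam release accounts for the flood warning, heavy upstream rainfall becomes less likely.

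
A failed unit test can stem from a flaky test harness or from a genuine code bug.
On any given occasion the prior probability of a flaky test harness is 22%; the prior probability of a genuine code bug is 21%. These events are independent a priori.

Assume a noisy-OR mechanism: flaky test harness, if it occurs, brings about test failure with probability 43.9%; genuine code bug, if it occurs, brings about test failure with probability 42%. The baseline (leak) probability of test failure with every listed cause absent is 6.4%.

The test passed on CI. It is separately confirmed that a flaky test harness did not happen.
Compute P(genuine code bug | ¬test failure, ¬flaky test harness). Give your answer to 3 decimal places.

P(genuine code bug | ¬test failure, ¬flaky test harness) ≈ 0.134

Under noisy-OR, P(test failure | causes) = 1 − (1−0.064)·∏(1−qᵢ) over the active causes.
By total probability over both values of genuine code bug:
  P(¬test failure | ¬flaky test harness) = 0.936*0.79 + 0.54288*0.21
        = 0.739440 + 0.114005 = 0.853445
Keeping only the genuine code bug-present terms gives 0.114005, so
  P(genuine code bug | ¬test failure, ¬flaky test harness) = 0.114005 / 0.853445 ≈ 0.134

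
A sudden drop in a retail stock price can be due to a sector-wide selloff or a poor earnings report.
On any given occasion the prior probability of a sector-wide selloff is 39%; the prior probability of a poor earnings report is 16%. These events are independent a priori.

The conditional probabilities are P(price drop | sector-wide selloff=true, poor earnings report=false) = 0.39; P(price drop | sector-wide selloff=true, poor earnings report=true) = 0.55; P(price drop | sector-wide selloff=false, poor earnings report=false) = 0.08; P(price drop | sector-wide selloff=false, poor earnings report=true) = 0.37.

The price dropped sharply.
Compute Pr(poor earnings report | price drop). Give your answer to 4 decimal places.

Pr(poor earnings report | price drop) ≈ 0.2945

P(price drop) = 0.08*0.61*0.84 + 0.37*0.61*0.16 + 0.39*0.39*0.84 + 0.55*0.39*0.16 = 0.040992 + 0.036112 + 0.127764 + 0.034320 = 0.239188
The poor earnings report-present share is 0.036112 + 0.034320 = 0.070432.
P(poor earnings report | price drop) = 0.070432 / 0.239188 ≈ 0.2945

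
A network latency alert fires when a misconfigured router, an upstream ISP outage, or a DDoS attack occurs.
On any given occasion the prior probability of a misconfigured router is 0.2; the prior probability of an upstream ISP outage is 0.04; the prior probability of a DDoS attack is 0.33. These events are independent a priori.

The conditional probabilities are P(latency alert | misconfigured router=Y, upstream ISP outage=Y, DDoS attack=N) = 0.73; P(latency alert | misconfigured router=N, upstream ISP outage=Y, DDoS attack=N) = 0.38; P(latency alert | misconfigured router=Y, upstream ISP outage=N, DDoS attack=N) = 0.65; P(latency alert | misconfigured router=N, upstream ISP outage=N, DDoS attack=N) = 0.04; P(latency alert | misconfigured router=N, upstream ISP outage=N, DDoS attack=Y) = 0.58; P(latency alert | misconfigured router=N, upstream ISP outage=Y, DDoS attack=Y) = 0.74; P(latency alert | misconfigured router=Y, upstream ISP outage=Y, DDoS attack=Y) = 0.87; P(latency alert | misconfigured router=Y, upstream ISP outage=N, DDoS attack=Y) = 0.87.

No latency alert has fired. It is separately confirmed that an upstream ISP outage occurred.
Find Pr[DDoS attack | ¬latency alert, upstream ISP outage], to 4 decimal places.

Pr[DDoS attack | ¬latency alert, upstream ISP outage] ≈ 0.1732

Sum P(¬latency alert|·) weighted by the priors over the 4 (misconfigured router, DDoS attack) configurations:
  P(¬latency alert | upstream ISP outage) = 0.62·0.8·0.67 + 0.26·0.8·0.33 + 0.27·0.2·0.67 + 0.13·0.2·0.33
        = 0.332320 + 0.068640 + 0.036180 + 0.008580 = 0.445720
Keeping only the DDoS attack-present terms gives 0.077220, so
  P(DDoS attack | ¬latency alert, upstream ISP outage) = 0.077220 / 0.445720 ≈ 0.1732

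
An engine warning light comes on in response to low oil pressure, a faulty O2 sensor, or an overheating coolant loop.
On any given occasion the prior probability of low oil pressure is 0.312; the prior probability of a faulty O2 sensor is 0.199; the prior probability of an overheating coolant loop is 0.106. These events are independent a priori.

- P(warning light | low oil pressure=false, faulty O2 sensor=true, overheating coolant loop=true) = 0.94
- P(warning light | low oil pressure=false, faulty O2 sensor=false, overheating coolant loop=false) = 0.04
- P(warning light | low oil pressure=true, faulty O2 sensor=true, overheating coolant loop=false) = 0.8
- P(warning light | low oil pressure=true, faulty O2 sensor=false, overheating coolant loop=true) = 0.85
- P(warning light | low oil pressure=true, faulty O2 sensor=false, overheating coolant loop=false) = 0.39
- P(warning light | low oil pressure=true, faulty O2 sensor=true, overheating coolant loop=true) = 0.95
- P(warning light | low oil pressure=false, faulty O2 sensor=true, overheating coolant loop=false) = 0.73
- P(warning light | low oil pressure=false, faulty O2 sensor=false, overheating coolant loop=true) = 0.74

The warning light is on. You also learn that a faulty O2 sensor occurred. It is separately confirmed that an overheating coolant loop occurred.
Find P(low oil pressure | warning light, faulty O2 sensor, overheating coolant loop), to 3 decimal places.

P(warning light | faulty O2 sensor, overheating coolant loop) = 0.94×0.688 + 0.95×0.312 = 0.646720 + 0.296400 = 0.943120
Of this, 0.296400 comes from 0.95×0.312 (the low oil pressure=true cases).
Hence the posterior is 0.296400/0.943120 ≈ 0.314.

P(low oil pressure | warning light, faulty O2 sensor, overheating coolant loop) ≈ 0.314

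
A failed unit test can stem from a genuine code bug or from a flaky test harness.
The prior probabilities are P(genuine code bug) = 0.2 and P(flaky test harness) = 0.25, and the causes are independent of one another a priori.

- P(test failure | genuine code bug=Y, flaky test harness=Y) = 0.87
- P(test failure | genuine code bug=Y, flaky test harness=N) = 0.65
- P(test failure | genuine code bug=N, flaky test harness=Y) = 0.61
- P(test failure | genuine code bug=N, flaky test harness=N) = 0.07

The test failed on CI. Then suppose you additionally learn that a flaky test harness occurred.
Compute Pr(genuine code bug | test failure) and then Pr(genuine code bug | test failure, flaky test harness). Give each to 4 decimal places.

Pr(genuine code bug | test failure) ≈ 0.4623; Pr(genuine code bug | test failure, flaky test harness) ≈ 0.2628

P(test failure) = 0.07×0.8×0.75 + 0.61×0.8×0.25 + 0.65×0.2×0.75 + 0.87×0.2×0.25 = 0.042000 + 0.122000 + 0.097500 + 0.043500 = 0.305000
The genuine code bug-present share is 0.097500 + 0.043500 = 0.141000.
Hence the posterior is 0.141000/0.305000 ≈ 0.4623.

With the extra evidence:
P(test failure | flaky test harness) = 0.61×0.8 + 0.87×0.2 = 0.488000 + 0.174000 = 0.662000
The genuine code bug-present share is 0.87×0.2 = 0.174000.
So P(genuine code bug | test failure, flaky test harness) = 0.174000/0.662000 ≈ 0.2628.
The drop from 0.4623 to 0.2628 is the explaining-away (discounting) effect.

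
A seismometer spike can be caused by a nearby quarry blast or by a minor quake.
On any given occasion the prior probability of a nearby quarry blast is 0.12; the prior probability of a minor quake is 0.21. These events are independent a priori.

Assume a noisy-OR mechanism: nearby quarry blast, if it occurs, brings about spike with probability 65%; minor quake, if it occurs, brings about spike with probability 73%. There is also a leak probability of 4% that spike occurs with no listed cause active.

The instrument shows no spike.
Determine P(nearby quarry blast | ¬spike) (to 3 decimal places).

P(nearby quarry blast | ¬spike) ≈ 0.046

Under noisy-OR, P(spike | causes) = 1 − (1−0.04)·∏(1−qᵢ) over the active causes.
P(¬spike) = 0.96×0.88×0.79 + 0.2592×0.88×0.21 + 0.336×0.12×0.79 + 0.09072×0.12×0.21 = 0.667392 + 0.047900 + 0.031853 + 0.002286 = 0.749431
The nearby quarry blast-present share is 0.031853 + 0.002286 = 0.034139.
So P(nearby quarry blast | ¬spike) = 0.034139/0.749431 ≈ 0.046.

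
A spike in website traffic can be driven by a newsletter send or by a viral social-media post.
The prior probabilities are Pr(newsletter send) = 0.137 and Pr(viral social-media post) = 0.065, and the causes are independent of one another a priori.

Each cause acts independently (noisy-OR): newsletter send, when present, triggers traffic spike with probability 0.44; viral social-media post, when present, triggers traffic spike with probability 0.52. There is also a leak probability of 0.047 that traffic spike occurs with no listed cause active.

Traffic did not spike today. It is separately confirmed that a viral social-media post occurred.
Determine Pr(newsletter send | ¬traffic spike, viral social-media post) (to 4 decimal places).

Pr(newsletter send | ¬traffic spike, viral social-media post) ≈ 0.0816

Under noisy-OR, P(traffic spike | causes) = 1 − (1−0.047)·∏(1−qᵢ) over the active causes.
Numerator (weight on configurations with newsletter send): 0.256166×0.137 = 0.035095
Normalizer over all consistent configurations: 0.45744×0.863 + 0.256166×0.137 = 0.429866
P(newsletter send | ¬traffic spike, viral social-media post) = 0.035095/0.429866 ≈ 0.0816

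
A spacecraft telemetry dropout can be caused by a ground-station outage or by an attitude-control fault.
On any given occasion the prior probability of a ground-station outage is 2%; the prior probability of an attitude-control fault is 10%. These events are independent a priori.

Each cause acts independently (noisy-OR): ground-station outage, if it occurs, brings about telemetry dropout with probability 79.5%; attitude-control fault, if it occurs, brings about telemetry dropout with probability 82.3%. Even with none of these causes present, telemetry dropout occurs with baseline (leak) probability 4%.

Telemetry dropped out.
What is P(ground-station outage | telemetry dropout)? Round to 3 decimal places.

Under noisy-OR, P(telemetry dropout | causes) = 1 − (1−0.04)·∏(1−qᵢ) over the active causes.
P(telemetry dropout) = 0.04×0.98×0.9 + 0.83008×0.98×0.1 + 0.8032×0.02×0.9 + 0.965166×0.02×0.1 = 0.035280 + 0.081348 + 0.014458 + 0.001930 = 0.133016
The ground-station outage-present share is 0.014458 + 0.001930 = 0.016388.
Hence the posterior is 0.016388/0.133016 ≈ 0.123.

P(ground-station outage | telemetry dropout) ≈ 0.123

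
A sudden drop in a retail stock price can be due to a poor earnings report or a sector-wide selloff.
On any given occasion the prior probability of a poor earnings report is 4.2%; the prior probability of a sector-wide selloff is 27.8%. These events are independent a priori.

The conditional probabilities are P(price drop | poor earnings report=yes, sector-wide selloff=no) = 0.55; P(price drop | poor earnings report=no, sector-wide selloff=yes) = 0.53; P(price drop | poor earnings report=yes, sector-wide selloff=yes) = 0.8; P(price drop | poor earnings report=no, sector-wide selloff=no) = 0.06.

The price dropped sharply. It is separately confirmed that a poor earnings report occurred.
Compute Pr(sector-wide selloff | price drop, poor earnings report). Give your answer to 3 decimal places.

Enumerate both values of sector-wide selloff and weight by the priors:
  P(price drop | poor earnings report) = 0.55*0.722 + 0.8*0.278
        = 0.397100 + 0.222400 = 0.619500
The terms with sector-wide selloff present sum to 0.222400, so
  P(sector-wide selloff | price drop, poor earnings report) = 0.222400 / 0.619500 ≈ 0.359

Pr(sector-wide selloff | price drop, poor earnings report) ≈ 0.359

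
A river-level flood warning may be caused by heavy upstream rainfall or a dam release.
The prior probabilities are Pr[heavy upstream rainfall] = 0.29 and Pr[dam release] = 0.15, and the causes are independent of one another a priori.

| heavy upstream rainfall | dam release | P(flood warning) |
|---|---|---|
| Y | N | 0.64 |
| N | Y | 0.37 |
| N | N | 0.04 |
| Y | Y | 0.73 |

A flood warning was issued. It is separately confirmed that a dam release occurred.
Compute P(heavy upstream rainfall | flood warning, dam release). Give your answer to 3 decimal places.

P(heavy upstream rainfall | flood warning, dam release) ≈ 0.446

Weight on heavy upstream rainfall=true, given the evidence: 0.73×0.29 = 0.211700
Denominator P(flood warning | dam release): 0.37×0.71 + 0.73×0.29 = 0.474400
Posterior = 0.211700 / 0.474400 ≈ 0.446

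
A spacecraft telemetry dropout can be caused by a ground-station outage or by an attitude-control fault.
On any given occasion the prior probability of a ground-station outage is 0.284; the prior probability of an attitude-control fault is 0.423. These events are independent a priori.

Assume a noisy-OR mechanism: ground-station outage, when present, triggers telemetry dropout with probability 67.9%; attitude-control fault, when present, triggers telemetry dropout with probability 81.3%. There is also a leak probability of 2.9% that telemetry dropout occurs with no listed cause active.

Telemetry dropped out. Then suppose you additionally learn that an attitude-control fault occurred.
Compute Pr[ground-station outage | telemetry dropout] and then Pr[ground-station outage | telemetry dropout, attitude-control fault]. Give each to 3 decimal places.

Under noisy-OR, P(telemetry dropout | causes) = 1 − (1−0.029)·∏(1−qᵢ) over the active causes.
Enumerate the 4 (ground-station outage, attitude-control fault) configurations and weight by the priors:
  P(telemetry dropout) = 0.029×0.716×0.577 + 0.818423×0.716×0.423 + 0.688309×0.284×0.577 + 0.941714×0.284×0.423
        = 0.011981 + 0.247874 + 0.112792 + 0.113130 = 0.485777
Configurations with ground-station outage contribute 0.225922, so
  P(ground-station outage | telemetry dropout) = 0.225922 / 0.485777 ≈ 0.465

Now condition on the additional information:
Numerator (weight on configurations with ground-station outage): 0.941714*0.284 = 0.267447
Denominator P(telemetry dropout | attitude-control fault): 0.818423*0.716 + 0.941714*0.284 = 0.853438
P(ground-station outage | telemetry dropout, attitude-control fault) = 0.267447/0.853438 ≈ 0.313
Conditioning on attitude-control fault lowers the posterior on ground-station outage: the classic explaining-away effect in a common-effect structure.

Pr[ground-station outage | telemetry dropout] ≈ 0.465; Pr[ground-station outage | telemetry dropout, attitude-control fault] ≈ 0.313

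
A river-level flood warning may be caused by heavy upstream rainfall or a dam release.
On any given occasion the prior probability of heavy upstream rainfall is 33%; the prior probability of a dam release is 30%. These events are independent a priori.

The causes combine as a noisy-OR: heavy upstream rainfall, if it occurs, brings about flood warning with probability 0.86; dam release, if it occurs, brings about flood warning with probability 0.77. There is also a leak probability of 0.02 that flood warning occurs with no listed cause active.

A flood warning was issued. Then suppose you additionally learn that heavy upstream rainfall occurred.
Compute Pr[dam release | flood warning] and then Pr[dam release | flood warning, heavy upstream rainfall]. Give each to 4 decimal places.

Under noisy-OR, P(flood warning | causes) = 1 − (1−0.02)·∏(1−qᵢ) over the active causes.
For the numerator, keep only dam release=true terms: 0.155695 + 0.095876 = 0.251571
Normalizer over all consistent configurations: 0.02·0.67·0.7 + 0.7746·0.67·0.3 + 0.8628·0.33·0.7 + 0.968444·0.33·0.3 = 0.460258
P(dam release | flood warning) = 0.251571/0.460258 ≈ 0.5466

Now condition on the additional information:
Numerator (weight on configurations with dam release): 0.968444*0.3 = 0.290533
The normalizing constant is 0.8628*0.7 + 0.968444*0.3 = 0.894493
Posterior = 0.290533 / 0.894493 ≈ 0.3248
This is intercausal reasoning (explaining away): once heavy upstream rainfall accounts for the flood warning, dam release becomes less likely.

Pr[dam release | flood warning] ≈ 0.5466; Pr[dam release | flood warning, heavy upstream rainfall] ≈ 0.3248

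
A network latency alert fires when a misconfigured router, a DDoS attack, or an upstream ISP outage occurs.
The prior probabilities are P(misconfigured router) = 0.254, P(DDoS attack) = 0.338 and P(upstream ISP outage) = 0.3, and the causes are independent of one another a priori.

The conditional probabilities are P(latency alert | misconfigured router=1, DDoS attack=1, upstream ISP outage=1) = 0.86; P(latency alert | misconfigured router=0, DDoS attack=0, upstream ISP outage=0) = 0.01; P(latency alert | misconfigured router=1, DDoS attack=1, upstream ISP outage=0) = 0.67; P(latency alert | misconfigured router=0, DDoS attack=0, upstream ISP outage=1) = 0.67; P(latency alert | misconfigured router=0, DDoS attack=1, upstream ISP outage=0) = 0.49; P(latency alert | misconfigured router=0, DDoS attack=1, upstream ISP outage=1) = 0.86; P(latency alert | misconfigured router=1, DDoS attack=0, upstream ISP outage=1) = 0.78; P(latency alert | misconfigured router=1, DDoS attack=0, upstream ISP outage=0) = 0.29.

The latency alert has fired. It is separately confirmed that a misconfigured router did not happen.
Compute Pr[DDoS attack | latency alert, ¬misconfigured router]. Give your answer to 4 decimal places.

By total probability over the 4 (DDoS attack, upstream ISP outage) configurations:
  P(latency alert | ¬misconfigured router) = 0.01·0.662·0.7 + 0.67·0.662·0.3 + 0.49·0.338·0.7 + 0.86·0.338·0.3
        = 0.004634 + 0.133062 + 0.115934 + 0.087204 = 0.340834
Keeping only the DDoS attack-present terms gives 0.203138, so
  P(DDoS attack | latency alert, ¬misconfigured router) = 0.203138 / 0.340834 ≈ 0.5960

Pr[DDoS attack | latency alert, ¬misconfigured router] ≈ 0.5960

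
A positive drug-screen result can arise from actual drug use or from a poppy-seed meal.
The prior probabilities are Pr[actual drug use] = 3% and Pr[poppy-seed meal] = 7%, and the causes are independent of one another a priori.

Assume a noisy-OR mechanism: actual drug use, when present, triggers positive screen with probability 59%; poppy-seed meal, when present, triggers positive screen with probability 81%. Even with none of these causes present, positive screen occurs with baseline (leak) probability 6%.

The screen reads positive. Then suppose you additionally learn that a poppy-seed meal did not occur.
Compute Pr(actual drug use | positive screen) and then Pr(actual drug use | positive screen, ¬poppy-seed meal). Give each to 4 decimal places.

Pr(actual drug use | positive screen) ≈ 0.1480; Pr(actual drug use | positive screen, ¬poppy-seed meal) ≈ 0.2406

Under noisy-OR, P(positive screen | causes) = 1 − (1−0.06)·∏(1−qᵢ) over the active causes.
P(positive screen) = 0.06·0.97·0.93 + 0.8214·0.97·0.07 + 0.6146·0.03·0.93 + 0.926774·0.03·0.07 = 0.054126 + 0.055773 + 0.017147 + 0.001946 = 0.128992
The actual drug use-present share is 0.017147 + 0.001946 = 0.019093.
P(actual drug use | positive screen) = 0.019093 / 0.128992 ≈ 0.1480

Now condition on the additional information:
By total probability over both values of actual drug use:
  P(positive screen | ¬poppy-seed meal) = 0.06·0.97 + 0.6146·0.03
        = 0.058200 + 0.018438 = 0.076638
Keeping only the actual drug use-present terms gives 0.018438, so
  P(actual drug use | positive screen, ¬poppy-seed meal) = 0.018438 / 0.076638 ≈ 0.2406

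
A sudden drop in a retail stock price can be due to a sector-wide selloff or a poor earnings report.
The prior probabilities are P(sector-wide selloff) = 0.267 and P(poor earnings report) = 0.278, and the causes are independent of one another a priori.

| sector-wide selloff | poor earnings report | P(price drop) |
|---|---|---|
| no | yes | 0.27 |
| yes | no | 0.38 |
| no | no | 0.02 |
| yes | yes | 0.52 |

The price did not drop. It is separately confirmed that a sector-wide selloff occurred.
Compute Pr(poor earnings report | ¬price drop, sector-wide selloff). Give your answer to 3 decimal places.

Pr(poor earnings report | ¬price drop, sector-wide selloff) ≈ 0.230

Enumerate both values of poor earnings report and weight by the priors:
  P(¬price drop | sector-wide selloff) = 0.62*0.722 + 0.48*0.278
        = 0.447640 + 0.133440 = 0.581080
Keeping only the poor earnings report-present terms gives 0.133440, so
  P(poor earnings report | ¬price drop, sector-wide selloff) = 0.133440 / 0.581080 ≈ 0.230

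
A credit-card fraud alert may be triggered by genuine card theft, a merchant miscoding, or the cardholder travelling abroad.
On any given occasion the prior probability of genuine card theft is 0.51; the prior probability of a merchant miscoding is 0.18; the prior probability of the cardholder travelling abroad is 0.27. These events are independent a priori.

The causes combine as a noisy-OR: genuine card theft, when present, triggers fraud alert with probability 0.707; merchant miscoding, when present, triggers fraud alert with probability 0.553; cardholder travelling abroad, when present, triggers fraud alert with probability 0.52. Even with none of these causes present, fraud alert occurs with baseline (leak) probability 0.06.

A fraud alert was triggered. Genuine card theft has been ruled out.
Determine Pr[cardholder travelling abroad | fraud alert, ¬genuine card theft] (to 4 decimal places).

Pr[cardholder travelling abroad | fraud alert, ¬genuine card theft] ≈ 0.5885

Under noisy-OR, P(fraud alert | causes) = 1 − (1−0.06)·∏(1−qᵢ) over the active causes.
Weight on cardholder travelling abroad=true, given the evidence: 0.121504 + 0.038798 = 0.160302
Normalizer over all consistent configurations: 0.06*0.82*0.73 + 0.5488*0.82*0.27 + 0.57982*0.18*0.73 + 0.798314*0.18*0.27 = 0.272406
P(cardholder travelling abroad | fraud alert, ¬genuine card theft) = 0.160302/0.272406 ≈ 0.5885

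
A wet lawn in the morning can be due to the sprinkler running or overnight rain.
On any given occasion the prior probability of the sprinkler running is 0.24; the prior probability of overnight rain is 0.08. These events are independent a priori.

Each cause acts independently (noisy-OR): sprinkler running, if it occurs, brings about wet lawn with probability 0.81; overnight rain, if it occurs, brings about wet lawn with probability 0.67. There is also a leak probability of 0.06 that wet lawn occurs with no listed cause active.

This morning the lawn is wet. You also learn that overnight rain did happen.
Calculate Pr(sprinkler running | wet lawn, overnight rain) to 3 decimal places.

Under noisy-OR, P(wet lawn | causes) = 1 − (1−0.06)·∏(1−qᵢ) over the active causes.
P(wet lawn | overnight rain) = 0.6898×0.76 + 0.941062×0.24 = 0.524248 + 0.225855 = 0.750103
Of this, 0.225855 comes from 0.941062×0.24 (the sprinkler running=true cases).
So P(sprinkler running | wet lawn, overnight rain) = 0.225855/0.750103 ≈ 0.301.

Pr(sprinkler running | wet lawn, overnight rain) ≈ 0.301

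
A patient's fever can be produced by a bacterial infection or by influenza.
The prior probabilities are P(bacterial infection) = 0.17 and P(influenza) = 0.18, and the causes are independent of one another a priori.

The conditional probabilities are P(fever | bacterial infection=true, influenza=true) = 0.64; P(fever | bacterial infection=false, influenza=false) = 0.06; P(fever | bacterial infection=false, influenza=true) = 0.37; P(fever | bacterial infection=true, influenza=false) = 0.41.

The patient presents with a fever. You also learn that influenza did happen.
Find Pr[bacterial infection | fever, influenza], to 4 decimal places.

For the numerator, keep only bacterial infection=true terms: 0.64*0.17 = 0.108800
Denominator P(fever | influenza): 0.37*0.83 + 0.64*0.17 = 0.415900
Posterior = 0.108800 / 0.415900 ≈ 0.2616

Pr[bacterial infection | fever, influenza] ≈ 0.2616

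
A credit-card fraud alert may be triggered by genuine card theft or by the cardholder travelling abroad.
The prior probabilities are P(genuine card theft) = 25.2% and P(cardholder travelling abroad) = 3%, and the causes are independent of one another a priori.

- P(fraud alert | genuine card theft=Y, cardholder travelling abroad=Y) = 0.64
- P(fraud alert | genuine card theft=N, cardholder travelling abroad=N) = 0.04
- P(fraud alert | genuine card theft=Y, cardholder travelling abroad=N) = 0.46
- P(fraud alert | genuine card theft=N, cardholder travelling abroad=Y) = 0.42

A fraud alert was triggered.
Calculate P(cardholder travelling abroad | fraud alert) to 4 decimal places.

P(cardholder travelling abroad | fraud alert) ≈ 0.0916

Numerator (weight on configurations with cardholder travelling abroad): 0.009425 + 0.004838 = 0.014263
Normalizer over all consistent configurations: 0.04·0.748·0.97 + 0.42·0.748·0.03 + 0.46·0.252·0.97 + 0.64·0.252·0.03 = 0.155727
Posterior = 0.014263 / 0.155727 ≈ 0.0916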